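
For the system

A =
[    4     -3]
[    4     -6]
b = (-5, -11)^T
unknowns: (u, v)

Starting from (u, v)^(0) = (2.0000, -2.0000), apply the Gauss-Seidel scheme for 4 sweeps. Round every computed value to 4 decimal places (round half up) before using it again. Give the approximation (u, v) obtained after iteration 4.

Iteration 1:
  u = (-5 - (-3)·-2.0000) / (4) = -2.7500
  v = (-11 - (4)·-2.7500) / (-6) = 0.0000
Iteration 2:
  u = (-5 - (-3)·0.0000) / (4) = -1.2500
  v = (-11 - (4)·-1.2500) / (-6) = 1.0000
Iteration 3:
  u = (-5 - (-3)·1.0000) / (4) = -0.5000
  v = (-11 - (4)·-0.5000) / (-6) = 1.5000
Iteration 4:
  u = (-5 - (-3)·1.5000) / (4) = -0.1250
  v = (-11 - (4)·-0.1250) / (-6) = 1.7500

(-0.1250, 1.7500)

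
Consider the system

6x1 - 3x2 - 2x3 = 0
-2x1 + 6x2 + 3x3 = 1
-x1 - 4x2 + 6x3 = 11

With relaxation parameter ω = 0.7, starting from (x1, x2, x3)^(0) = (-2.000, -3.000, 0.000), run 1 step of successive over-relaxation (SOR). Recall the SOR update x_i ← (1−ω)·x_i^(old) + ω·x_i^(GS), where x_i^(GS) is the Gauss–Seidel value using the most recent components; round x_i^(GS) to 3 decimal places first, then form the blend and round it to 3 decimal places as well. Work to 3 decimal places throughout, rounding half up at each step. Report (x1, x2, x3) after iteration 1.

(-1.650, -1.168, 0.546)

Iteration 1:
  x1: GS value = (0 - (-3)·-3.000 - (-2)·0.000) / (6) = -1.500;  x1 ← (1−ω)·-2.000 + ω·-1.500 = -1.650
  x2: GS value = (1 - (-2)·-1.650 - (3)·0.000) / (6) = -0.383;  x2 ← (1−ω)·-3.000 + ω·-0.383 = -1.168
  x3: GS value = (11 - (-1)·-1.650 - (-4)·-1.168) / (6) = 0.780;  x3 ← (1−ω)·0.000 + ω·0.780 = 0.546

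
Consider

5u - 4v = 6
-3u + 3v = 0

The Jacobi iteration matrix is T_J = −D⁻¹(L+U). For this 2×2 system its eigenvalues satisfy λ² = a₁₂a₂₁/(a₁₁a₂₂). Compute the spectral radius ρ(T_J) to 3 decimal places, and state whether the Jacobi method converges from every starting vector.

0.894

a₁₂a₂₁/(a₁₁a₂₂) = (-4)·(-3) / ((5)·(3)) = 0.800000
ρ = √|0.800000| = √0.800000 = 0.894
ρ < 1, so Jacobi converges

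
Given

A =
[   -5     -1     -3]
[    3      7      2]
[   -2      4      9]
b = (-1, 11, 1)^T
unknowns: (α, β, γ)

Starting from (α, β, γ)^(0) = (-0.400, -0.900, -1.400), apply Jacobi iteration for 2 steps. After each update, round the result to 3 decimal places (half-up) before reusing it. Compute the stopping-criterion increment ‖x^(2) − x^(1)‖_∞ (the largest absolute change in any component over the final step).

1.702

Iteration 1:
  α = (-1 - (-1)·-0.900 - (-3)·-1.400) / (-5) = 1.220
  β = (11 - (3)·-0.400 - (2)·-1.400) / (7) = 2.143
  γ = (1 - (-2)·-0.400 - (4)·-0.900) / (9) = 0.422
Iteration 2:
  α = (-1 - (-1)·2.143 - (-3)·0.422) / (-5) = -0.482
  β = (11 - (3)·1.220 - (2)·0.422) / (7) = 0.928
  γ = (1 - (-2)·1.220 - (4)·2.143) / (9) = -0.570
Change: (-1.702, -1.215, -0.992) → max |·| = 1.702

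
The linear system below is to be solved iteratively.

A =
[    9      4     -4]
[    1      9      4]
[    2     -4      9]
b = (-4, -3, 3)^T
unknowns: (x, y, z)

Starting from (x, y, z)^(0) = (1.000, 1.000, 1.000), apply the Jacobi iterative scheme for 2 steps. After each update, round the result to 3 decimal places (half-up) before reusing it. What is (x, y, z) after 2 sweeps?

Iteration 1:
  x = (-4 - (4)·1.000 - (-4)·1.000) / (9) = -0.444
  y = (-3 - (1)·1.000 - (4)·1.000) / (9) = -0.889
  z = (3 - (2)·1.000 - (-4)·1.000) / (9) = 0.556
Iteration 2:
  x = (-4 - (4)·-0.889 - (-4)·0.556) / (9) = 0.198
  y = (-3 - (1)·-0.444 - (4)·0.556) / (9) = -0.531
  z = (3 - (2)·-0.444 - (-4)·-0.889) / (9) = 0.037

(0.198, -0.531, 0.037)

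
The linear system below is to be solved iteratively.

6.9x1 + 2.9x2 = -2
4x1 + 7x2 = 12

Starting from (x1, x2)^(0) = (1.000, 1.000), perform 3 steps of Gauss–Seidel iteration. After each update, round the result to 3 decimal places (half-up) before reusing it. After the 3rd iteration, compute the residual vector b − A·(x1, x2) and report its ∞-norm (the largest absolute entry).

0.188

Iteration 1:
  x1 = (-2 - (2.9)·1.000) / (6.9) = -0.710
  x2 = (12 - (4)·-0.710) / (7) = 2.120
Iteration 2:
  x1 = (-2 - (2.9)·2.120) / (6.9) = -1.181
  x2 = (12 - (4)·-1.181) / (7) = 2.389
Iteration 3:
  x1 = (-2 - (2.9)·2.389) / (6.9) = -1.294
  x2 = (12 - (4)·-1.294) / (7) = 2.454
Residual b − A·x = (-0.188, -0.002); ∞-norm = 0.188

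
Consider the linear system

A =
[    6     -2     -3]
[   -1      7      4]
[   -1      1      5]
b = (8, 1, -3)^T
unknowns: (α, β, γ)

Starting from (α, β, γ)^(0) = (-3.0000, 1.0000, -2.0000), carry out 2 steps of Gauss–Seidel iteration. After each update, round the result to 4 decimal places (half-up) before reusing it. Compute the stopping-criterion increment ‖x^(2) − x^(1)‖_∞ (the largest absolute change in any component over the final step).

Iteration 1:
  α = (8 - (-2)·1.0000 - (-3)·-2.0000) / (6) = 0.6667
  β = (1 - (-1)·0.6667 - (4)·-2.0000) / (7) = 1.3810
  γ = (-3 - (-1)·0.6667 - (1)·1.3810) / (5) = -0.7429
Iteration 2:
  α = (8 - (-2)·1.3810 - (-3)·-0.7429) / (6) = 1.4222
  β = (1 - (-1)·1.4222 - (4)·-0.7429) / (7) = 0.7705
  γ = (-3 - (-1)·1.4222 - (1)·0.7705) / (5) = -0.4697
Change: (0.7555, -0.6105, 0.2732) → max |·| = 0.7555

0.7555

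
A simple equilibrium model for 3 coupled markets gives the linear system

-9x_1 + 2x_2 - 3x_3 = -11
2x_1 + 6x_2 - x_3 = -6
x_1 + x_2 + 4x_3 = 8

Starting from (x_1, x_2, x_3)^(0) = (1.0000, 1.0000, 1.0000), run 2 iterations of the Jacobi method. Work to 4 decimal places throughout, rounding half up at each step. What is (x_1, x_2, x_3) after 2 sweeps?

(0.4630, -1.1204, 2.0139)

Iteration 1:
  x_1 = (-11 - (2)·1.0000 - (-3)·1.0000) / (-9) = 1.1111
  x_2 = (-6 - (2)·1.0000 - (-1)·1.0000) / (6) = -1.1667
  x_3 = (8 - (1)·1.0000 - (1)·1.0000) / (4) = 1.5000
Iteration 2:
  x_1 = (-11 - (2)·-1.1667 - (-3)·1.5000) / (-9) = 0.4630
  x_2 = (-6 - (2)·1.1111 - (-1)·1.5000) / (6) = -1.1204
  x_3 = (8 - (1)·1.1111 - (1)·-1.1667) / (4) = 2.0139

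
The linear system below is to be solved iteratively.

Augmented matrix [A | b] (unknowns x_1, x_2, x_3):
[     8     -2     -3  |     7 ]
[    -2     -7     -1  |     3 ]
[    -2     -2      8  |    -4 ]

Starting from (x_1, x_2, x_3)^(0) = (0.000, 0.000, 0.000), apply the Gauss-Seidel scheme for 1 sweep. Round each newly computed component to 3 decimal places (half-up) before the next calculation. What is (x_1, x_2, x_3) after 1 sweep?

(0.875, -0.679, -0.451)

Iteration 1:
  x_1 = (7 - (-2)·0.000 - (-3)·0.000) / (8) = 0.875
  x_2 = (3 - (-2)·0.875 - (-1)·0.000) / (-7) = -0.679
  x_3 = (-4 - (-2)·0.875 - (-2)·-0.679) / (8) = -0.451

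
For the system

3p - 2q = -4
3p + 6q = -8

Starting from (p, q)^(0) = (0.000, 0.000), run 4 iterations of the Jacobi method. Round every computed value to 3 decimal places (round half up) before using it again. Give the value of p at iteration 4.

Iteration 1:
  p = (-4 - (-2)·0.000) / (3) = -1.333
  q = (-8 - (3)·0.000) / (6) = -1.333
Iteration 2:
  p = (-4 - (-2)·-1.333) / (3) = -2.222
  q = (-8 - (3)·-1.333) / (6) = -0.667
Iteration 3:
  p = (-4 - (-2)·-0.667) / (3) = -1.778
  q = (-8 - (3)·-2.222) / (6) = -0.222
Iteration 4:
  p = (-4 - (-2)·-0.222) / (3) = -1.481
  q = (-8 - (3)·-1.778) / (6) = -0.444

-1.481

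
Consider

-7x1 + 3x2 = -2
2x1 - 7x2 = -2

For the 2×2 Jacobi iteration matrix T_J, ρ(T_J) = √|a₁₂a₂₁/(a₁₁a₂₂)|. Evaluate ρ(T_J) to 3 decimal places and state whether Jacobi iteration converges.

a₁₂a₂₁/(a₁₁a₂₂) = (3)·(2) / ((-7)·(-7)) = 0.122449
ρ = √|0.122449| = √0.122449 = 0.350
ρ < 1, so Jacobi converges

0.350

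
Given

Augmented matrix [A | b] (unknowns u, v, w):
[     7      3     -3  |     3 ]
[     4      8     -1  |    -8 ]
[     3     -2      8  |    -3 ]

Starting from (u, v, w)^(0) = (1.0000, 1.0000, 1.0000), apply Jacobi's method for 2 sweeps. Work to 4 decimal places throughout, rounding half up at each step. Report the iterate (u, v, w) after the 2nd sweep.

Iteration 1:
  u = (3 - (3)·1.0000 - (-3)·1.0000) / (7) = 0.4286
  v = (-8 - (4)·1.0000 - (-1)·1.0000) / (8) = -1.3750
  w = (-3 - (3)·1.0000 - (-2)·1.0000) / (8) = -0.5000
Iteration 2:
  u = (3 - (3)·-1.3750 - (-3)·-0.5000) / (7) = 0.8036
  v = (-8 - (4)·0.4286 - (-1)·-0.5000) / (8) = -1.2768
  w = (-3 - (3)·0.4286 - (-2)·-1.3750) / (8) = -0.8795

(0.8036, -1.2768, -0.8795)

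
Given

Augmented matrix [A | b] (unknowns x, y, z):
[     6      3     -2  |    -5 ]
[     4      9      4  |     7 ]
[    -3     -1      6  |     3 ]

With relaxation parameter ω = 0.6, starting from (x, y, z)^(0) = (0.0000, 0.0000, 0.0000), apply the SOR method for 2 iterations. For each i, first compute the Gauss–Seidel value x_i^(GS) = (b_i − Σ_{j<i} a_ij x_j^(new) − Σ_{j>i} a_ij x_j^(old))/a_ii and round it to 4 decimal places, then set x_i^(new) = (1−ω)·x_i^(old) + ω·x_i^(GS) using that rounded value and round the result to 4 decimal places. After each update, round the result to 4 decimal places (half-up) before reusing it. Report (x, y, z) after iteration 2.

(-0.8380, 0.8741, 0.2200)

Iteration 1:
  x: GS value = (-5 - (3)·0.0000 - (-2)·0.0000) / (6) = -0.8333;  x ← (1−ω)·0.0000 + ω·-0.8333 = -0.5000
  y: GS value = (7 - (4)·-0.5000 - (4)·0.0000) / (9) = 1.0000;  y ← (1−ω)·0.0000 + ω·1.0000 = 0.6000
  z: GS value = (3 - (-3)·-0.5000 - (-1)·0.6000) / (6) = 0.3500;  z ← (1−ω)·0.0000 + ω·0.3500 = 0.2100
Iteration 2:
  x: GS value = (-5 - (3)·0.6000 - (-2)·0.2100) / (6) = -1.0633;  x ← (1−ω)·-0.5000 + ω·-1.0633 = -0.8380
  y: GS value = (7 - (4)·-0.8380 - (4)·0.2100) / (9) = 1.0569;  y ← (1−ω)·0.6000 + ω·1.0569 = 0.8741
  z: GS value = (3 - (-3)·-0.8380 - (-1)·0.8741) / (6) = 0.2267;  z ← (1−ω)·0.2100 + ω·0.2267 = 0.2200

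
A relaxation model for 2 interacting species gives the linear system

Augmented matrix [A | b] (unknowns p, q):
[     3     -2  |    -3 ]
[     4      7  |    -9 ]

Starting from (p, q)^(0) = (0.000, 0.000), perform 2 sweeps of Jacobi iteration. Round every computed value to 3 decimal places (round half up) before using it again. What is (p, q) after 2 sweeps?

Iteration 1:
  p = (-3 - (-2)·0.000) / (3) = -1.000
  q = (-9 - (4)·0.000) / (7) = -1.286
Iteration 2:
  p = (-3 - (-2)·-1.286) / (3) = -1.857
  q = (-9 - (4)·-1.000) / (7) = -0.714

(-1.857, -0.714)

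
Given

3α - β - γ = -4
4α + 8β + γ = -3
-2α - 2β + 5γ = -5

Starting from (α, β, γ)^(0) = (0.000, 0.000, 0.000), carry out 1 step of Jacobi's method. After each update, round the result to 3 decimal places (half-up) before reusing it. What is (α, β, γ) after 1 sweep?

Iteration 1:
  α = (-4 - (-1)·0.000 - (-1)·0.000) / (3) = -1.333
  β = (-3 - (4)·0.000 - (1)·0.000) / (8) = -0.375
  γ = (-5 - (-2)·0.000 - (-2)·0.000) / (5) = -1.000

(-1.333, -0.375, -1.000)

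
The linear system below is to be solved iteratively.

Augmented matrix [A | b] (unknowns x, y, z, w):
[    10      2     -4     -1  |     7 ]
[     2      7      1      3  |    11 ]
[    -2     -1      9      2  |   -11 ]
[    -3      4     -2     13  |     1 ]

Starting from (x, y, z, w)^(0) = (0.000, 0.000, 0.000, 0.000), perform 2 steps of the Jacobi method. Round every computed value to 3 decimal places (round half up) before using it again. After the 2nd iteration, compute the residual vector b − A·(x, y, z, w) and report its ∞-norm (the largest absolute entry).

2.807

Iteration 1:
  x = (7 - (2)·0.000 - (-4)·0.000 - (-1)·0.000) / (10) = 0.700
  y = (11 - (2)·0.000 - (1)·0.000 - (3)·0.000) / (7) = 1.571
  z = (-11 - (-2)·0.000 - (-1)·0.000 - (2)·0.000) / (9) = -1.222
  w = (1 - (-3)·0.000 - (4)·0.000 - (-2)·0.000) / (13) = 0.077
Iteration 2:
  x = (7 - (2)·1.571 - (-4)·-1.222 - (-1)·0.077) / (10) = -0.095
  y = (11 - (2)·0.700 - (1)·-1.222 - (3)·0.077) / (7) = 1.513
  z = (-11 - (-2)·0.700 - (-1)·1.571 - (2)·0.077) / (9) = -0.909
  w = (1 - (-3)·0.700 - (4)·1.571 - (-2)·-1.222) / (13) = -0.433
Residual b − A·x = (0.855, 2.807, -0.630, -1.526); ∞-norm = 2.807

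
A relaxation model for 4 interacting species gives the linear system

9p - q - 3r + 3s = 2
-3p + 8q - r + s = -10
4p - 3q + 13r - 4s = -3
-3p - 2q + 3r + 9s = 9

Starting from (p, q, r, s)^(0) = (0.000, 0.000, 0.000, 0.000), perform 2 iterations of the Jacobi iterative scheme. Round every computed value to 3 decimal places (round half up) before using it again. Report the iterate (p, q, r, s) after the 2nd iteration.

Iteration 1:
  p = (2 - (-1)·0.000 - (-3)·0.000 - (3)·0.000) / (9) = 0.222
  q = (-10 - (-3)·0.000 - (-1)·0.000 - (1)·0.000) / (8) = -1.250
  r = (-3 - (4)·0.000 - (-3)·0.000 - (-4)·0.000) / (13) = -0.231
  s = (9 - (-3)·0.000 - (-2)·0.000 - (3)·0.000) / (9) = 1.000
Iteration 2:
  p = (2 - (-1)·-1.250 - (-3)·-0.231 - (3)·1.000) / (9) = -0.327
  q = (-10 - (-3)·0.222 - (-1)·-0.231 - (1)·1.000) / (8) = -1.321
  r = (-3 - (4)·0.222 - (-3)·-1.250 - (-4)·1.000) / (13) = -0.280
  s = (9 - (-3)·0.222 - (-2)·-1.250 - (3)·-0.231) / (9) = 0.873

(-0.327, -1.321, -0.280, 0.873)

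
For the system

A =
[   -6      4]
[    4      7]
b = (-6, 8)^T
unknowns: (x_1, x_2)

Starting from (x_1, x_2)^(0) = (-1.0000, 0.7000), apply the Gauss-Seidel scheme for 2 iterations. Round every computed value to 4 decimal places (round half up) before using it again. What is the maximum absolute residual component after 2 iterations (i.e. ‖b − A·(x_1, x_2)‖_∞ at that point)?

0.6030

Iteration 1:
  x_1 = (-6 - (4)·0.7000) / (-6) = 1.4667
  x_2 = (8 - (4)·1.4667) / (7) = 0.3047
Iteration 2:
  x_1 = (-6 - (4)·0.3047) / (-6) = 1.2031
  x_2 = (8 - (4)·1.2031) / (7) = 0.4554
Residual b − A·x = (-0.6030, -0.0002); ∞-norm = 0.6030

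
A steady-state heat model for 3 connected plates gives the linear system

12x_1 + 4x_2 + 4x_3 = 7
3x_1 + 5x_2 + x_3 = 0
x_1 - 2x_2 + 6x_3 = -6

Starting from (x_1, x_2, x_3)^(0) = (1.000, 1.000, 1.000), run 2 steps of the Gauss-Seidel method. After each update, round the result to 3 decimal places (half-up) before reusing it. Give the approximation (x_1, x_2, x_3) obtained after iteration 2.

Iteration 1:
  x_1 = (7 - (4)·1.000 - (4)·1.000) / (12) = -0.083
  x_2 = (0 - (3)·-0.083 - (1)·1.000) / (5) = -0.150
  x_3 = (-6 - (1)·-0.083 - (-2)·-0.150) / (6) = -1.036
Iteration 2:
  x_1 = (7 - (4)·-0.150 - (4)·-1.036) / (12) = 0.979
  x_2 = (0 - (3)·0.979 - (1)·-1.036) / (5) = -0.380
  x_3 = (-6 - (1)·0.979 - (-2)·-0.380) / (6) = -1.290

(0.979, -0.380, -1.290)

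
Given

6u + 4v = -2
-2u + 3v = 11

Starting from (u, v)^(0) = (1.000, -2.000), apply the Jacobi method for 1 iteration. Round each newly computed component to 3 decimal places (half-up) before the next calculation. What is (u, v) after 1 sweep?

Iteration 1:
  u = (-2 - (4)·-2.000) / (6) = 1.000
  v = (11 - (-2)·1.000) / (3) = 4.333

(1.000, 4.333)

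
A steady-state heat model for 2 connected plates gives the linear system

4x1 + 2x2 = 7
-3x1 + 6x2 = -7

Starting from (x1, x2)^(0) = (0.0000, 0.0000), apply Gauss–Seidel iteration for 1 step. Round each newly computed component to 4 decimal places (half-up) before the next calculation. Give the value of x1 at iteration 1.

Iteration 1:
  x1 = (7 - (2)·0.0000) / (4) = 1.7500
  x2 = (-7 - (-3)·1.7500) / (6) = -0.2917

1.7500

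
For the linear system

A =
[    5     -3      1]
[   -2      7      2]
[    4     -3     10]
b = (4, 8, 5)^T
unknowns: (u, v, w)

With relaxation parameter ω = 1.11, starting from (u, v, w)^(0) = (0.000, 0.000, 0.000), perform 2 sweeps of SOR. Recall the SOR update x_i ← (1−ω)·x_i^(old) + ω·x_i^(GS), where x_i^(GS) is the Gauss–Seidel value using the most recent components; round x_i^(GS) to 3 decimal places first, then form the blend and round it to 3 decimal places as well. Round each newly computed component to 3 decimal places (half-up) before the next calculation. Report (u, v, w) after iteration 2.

Iteration 1:
  u: GS value = (4 - (-3)·0.000 - (1)·0.000) / (5) = 0.800;  u ← (1−ω)·0.000 + ω·0.800 = 0.888
  v: GS value = (8 - (-2)·0.888 - (2)·0.000) / (7) = 1.397;  v ← (1−ω)·0.000 + ω·1.397 = 1.551
  w: GS value = (5 - (4)·0.888 - (-3)·1.551) / (10) = 0.610;  w ← (1−ω)·0.000 + ω·0.610 = 0.677
Iteration 2:
  u: GS value = (4 - (-3)·1.551 - (1)·0.677) / (5) = 1.595;  u ← (1−ω)·0.888 + ω·1.595 = 1.673
  v: GS value = (8 - (-2)·1.673 - (2)·0.677) / (7) = 1.427;  v ← (1−ω)·1.551 + ω·1.427 = 1.413
  w: GS value = (5 - (4)·1.673 - (-3)·1.413) / (10) = 0.255;  w ← (1−ω)·0.677 + ω·0.255 = 0.209

(1.673, 1.413, 0.209)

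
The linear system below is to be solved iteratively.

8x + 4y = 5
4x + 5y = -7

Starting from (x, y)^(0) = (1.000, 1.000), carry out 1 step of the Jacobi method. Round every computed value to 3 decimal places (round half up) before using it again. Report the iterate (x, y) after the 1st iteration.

Iteration 1:
  x = (5 - (4)·1.000) / (8) = 0.125
  y = (-7 - (4)·1.000) / (5) = -2.200

(0.125, -2.200)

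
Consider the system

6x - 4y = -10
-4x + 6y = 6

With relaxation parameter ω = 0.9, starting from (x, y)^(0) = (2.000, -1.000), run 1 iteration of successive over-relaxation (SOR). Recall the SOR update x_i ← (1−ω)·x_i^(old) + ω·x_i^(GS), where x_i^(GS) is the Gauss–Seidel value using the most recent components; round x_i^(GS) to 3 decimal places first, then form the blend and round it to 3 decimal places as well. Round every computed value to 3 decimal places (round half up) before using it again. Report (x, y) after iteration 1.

Iteration 1:
  x: GS value = (-10 - (-4)·-1.000) / (6) = -2.333;  x ← (1−ω)·2.000 + ω·-2.333 = -1.900
  y: GS value = (6 - (-4)·-1.900) / (6) = -0.267;  y ← (1−ω)·-1.000 + ω·-0.267 = -0.340

(-1.900, -0.340)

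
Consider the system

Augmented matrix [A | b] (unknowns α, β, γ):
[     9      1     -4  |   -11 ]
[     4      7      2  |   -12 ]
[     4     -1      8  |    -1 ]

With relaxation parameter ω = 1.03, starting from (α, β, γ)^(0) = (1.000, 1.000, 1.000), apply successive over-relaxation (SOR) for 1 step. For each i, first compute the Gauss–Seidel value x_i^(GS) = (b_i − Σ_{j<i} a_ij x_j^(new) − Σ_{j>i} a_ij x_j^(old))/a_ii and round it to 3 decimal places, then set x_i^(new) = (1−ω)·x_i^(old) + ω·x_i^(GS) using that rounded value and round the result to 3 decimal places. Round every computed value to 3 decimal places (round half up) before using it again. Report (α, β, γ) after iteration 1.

Iteration 1:
  α: GS value = (-11 - (1)·1.000 - (-4)·1.000) / (9) = -0.889;  α ← (1−ω)·1.000 + ω·-0.889 = -0.946
  β: GS value = (-12 - (4)·-0.946 - (2)·1.000) / (7) = -1.459;  β ← (1−ω)·1.000 + ω·-1.459 = -1.533
  γ: GS value = (-1 - (4)·-0.946 - (-1)·-1.533) / (8) = 0.156;  γ ← (1−ω)·1.000 + ω·0.156 = 0.131

(-0.946, -1.533, 0.131)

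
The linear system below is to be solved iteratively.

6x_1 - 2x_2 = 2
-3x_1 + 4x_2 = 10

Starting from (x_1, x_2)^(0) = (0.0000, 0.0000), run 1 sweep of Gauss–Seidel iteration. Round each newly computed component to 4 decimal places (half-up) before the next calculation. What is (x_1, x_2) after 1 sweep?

Iteration 1:
  x_1 = (2 - (-2)·0.0000) / (6) = 0.3333
  x_2 = (10 - (-3)·0.3333) / (4) = 2.7500

(0.3333, 2.7500)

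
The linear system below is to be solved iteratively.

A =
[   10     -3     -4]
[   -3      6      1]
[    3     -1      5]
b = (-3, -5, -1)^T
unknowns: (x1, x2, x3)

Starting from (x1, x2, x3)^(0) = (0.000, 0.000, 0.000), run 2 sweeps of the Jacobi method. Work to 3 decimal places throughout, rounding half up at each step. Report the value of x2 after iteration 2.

Iteration 1:
  x1 = (-3 - (-3)·0.000 - (-4)·0.000) / (10) = -0.300
  x2 = (-5 - (-3)·0.000 - (1)·0.000) / (6) = -0.833
  x3 = (-1 - (3)·0.000 - (-1)·0.000) / (5) = -0.200
Iteration 2:
  x1 = (-3 - (-3)·-0.833 - (-4)·-0.200) / (10) = -0.630
  x2 = (-5 - (-3)·-0.300 - (1)·-0.200) / (6) = -0.950
  x3 = (-1 - (3)·-0.300 - (-1)·-0.833) / (5) = -0.187

-0.950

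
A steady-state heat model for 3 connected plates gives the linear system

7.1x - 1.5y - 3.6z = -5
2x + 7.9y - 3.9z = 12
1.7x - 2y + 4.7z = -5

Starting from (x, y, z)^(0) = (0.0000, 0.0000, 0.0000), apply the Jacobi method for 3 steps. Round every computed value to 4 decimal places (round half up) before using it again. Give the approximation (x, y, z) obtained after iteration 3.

(-0.5391, 1.6723, -0.2313)

Iteration 1:
  x = (-5 - (-1.5)·0.0000 - (-3.6)·0.0000) / (7.1) = -0.7042
  y = (12 - (2)·0.0000 - (-3.9)·0.0000) / (7.9) = 1.5190
  z = (-5 - (1.7)·0.0000 - (-2)·0.0000) / (4.7) = -1.0638
Iteration 2:
  x = (-5 - (-1.5)·1.5190 - (-3.6)·-1.0638) / (7.1) = -0.9227
  y = (12 - (2)·-0.7042 - (-3.9)·-1.0638) / (7.9) = 1.1721
  z = (-5 - (1.7)·-0.7042 - (-2)·1.5190) / (4.7) = -0.1627
Iteration 3:
  x = (-5 - (-1.5)·1.1721 - (-3.6)·-0.1627) / (7.1) = -0.5391
  y = (12 - (2)·-0.9227 - (-3.9)·-0.1627) / (7.9) = 1.6723
  z = (-5 - (1.7)·-0.9227 - (-2)·1.1721) / (4.7) = -0.2313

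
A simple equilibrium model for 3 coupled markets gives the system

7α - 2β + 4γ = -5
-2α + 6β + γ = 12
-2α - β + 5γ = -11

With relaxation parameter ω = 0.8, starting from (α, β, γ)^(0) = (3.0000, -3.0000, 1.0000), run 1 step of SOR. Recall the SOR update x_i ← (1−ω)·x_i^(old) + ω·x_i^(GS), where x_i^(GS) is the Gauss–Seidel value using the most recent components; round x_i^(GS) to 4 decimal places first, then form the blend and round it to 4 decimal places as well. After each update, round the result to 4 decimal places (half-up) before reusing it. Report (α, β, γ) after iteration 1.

Iteration 1:
  α: GS value = (-5 - (-2)·-3.0000 - (4)·1.0000) / (7) = -2.1429;  α ← (1−ω)·3.0000 + ω·-2.1429 = -1.1143
  β: GS value = (12 - (-2)·-1.1143 - (1)·1.0000) / (6) = 1.4619;  β ← (1−ω)·-3.0000 + ω·1.4619 = 0.5695
  γ: GS value = (-11 - (-2)·-1.1143 - (-1)·0.5695) / (5) = -2.5318;  γ ← (1−ω)·1.0000 + ω·-2.5318 = -1.8254

(-1.1143, 0.5695, -1.8254)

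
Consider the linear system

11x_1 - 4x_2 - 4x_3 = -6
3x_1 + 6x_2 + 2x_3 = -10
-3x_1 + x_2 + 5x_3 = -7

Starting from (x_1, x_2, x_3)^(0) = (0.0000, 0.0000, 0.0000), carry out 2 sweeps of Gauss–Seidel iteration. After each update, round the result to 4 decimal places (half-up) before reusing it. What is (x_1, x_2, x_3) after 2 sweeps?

Iteration 1:
  x_1 = (-6 - (-4)·0.0000 - (-4)·0.0000) / (11) = -0.5455
  x_2 = (-10 - (3)·-0.5455 - (2)·0.0000) / (6) = -1.3939
  x_3 = (-7 - (-3)·-0.5455 - (1)·-1.3939) / (5) = -1.4485
Iteration 2:
  x_1 = (-6 - (-4)·-1.3939 - (-4)·-1.4485) / (11) = -1.5791
  x_2 = (-10 - (3)·-1.5791 - (2)·-1.4485) / (6) = -0.3943
  x_3 = (-7 - (-3)·-1.5791 - (1)·-0.3943) / (5) = -2.2686

(-1.5791, -0.3943, -2.2686)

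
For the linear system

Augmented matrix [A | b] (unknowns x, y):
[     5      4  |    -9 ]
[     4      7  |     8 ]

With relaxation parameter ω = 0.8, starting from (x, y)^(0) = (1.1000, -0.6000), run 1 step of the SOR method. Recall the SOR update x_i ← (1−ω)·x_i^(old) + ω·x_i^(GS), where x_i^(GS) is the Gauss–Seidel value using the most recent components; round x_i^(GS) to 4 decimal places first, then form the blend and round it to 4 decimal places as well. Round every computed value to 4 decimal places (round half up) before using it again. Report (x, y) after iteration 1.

Iteration 1:
  x: GS value = (-9 - (4)·-0.6000) / (5) = -1.3200;  x ← (1−ω)·1.1000 + ω·-1.3200 = -0.8360
  y: GS value = (8 - (4)·-0.8360) / (7) = 1.6206;  y ← (1−ω)·-0.6000 + ω·1.6206 = 1.1765

(-0.8360, 1.1765)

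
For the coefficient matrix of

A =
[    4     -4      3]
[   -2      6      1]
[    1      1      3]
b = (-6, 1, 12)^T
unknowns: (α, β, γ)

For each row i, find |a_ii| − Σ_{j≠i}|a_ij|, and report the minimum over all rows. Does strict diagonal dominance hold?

-3

row 1: |4| − (4+3) = -3
row 2: |6| − (2+1) = 3
row 3: |3| − (1+1) = 1
minimum over rows = -3 → not strictly diagonally dominant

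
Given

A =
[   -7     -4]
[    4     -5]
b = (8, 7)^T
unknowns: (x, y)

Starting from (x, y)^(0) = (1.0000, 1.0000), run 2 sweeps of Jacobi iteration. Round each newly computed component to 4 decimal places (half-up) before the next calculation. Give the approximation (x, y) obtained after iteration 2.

(-0.8000, -2.7714)

Iteration 1:
  x = (8 - (-4)·1.0000) / (-7) = -1.7143
  y = (7 - (4)·1.0000) / (-5) = -0.6000
Iteration 2:
  x = (8 - (-4)·-0.6000) / (-7) = -0.8000
  y = (7 - (4)·-1.7143) / (-5) = -2.7714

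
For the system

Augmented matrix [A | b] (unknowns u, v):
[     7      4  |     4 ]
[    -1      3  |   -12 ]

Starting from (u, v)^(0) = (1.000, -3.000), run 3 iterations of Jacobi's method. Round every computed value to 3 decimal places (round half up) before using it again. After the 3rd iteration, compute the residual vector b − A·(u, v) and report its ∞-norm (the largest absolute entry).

0.510

Iteration 1:
  u = (4 - (4)·-3.000) / (7) = 2.286
  v = (-12 - (-1)·1.000) / (3) = -3.667
Iteration 2:
  u = (4 - (4)·-3.667) / (7) = 2.667
  v = (-12 - (-1)·2.286) / (3) = -3.238
Iteration 3:
  u = (4 - (4)·-3.238) / (7) = 2.422
  v = (-12 - (-1)·2.667) / (3) = -3.111
Residual b − A·x = (-0.510, -0.245); ∞-norm = 0.510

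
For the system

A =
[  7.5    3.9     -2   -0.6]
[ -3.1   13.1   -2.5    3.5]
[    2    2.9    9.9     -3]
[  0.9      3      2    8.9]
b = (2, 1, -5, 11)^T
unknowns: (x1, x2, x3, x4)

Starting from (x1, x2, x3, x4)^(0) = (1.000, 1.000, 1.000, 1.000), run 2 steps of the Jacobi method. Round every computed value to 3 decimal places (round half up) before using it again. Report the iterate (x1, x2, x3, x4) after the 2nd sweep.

Iteration 1:
  x1 = (2 - (3.9)·1.000 - (-2)·1.000 - (-0.6)·1.000) / (7.5) = 0.093
  x2 = (1 - (-3.1)·1.000 - (-2.5)·1.000 - (3.5)·1.000) / (13.1) = 0.237
  x3 = (-5 - (2)·1.000 - (2.9)·1.000 - (-3)·1.000) / (9.9) = -0.697
  x4 = (11 - (0.9)·1.000 - (3)·1.000 - (2)·1.000) / (8.9) = 0.573
Iteration 2:
  x1 = (2 - (3.9)·0.237 - (-2)·-0.697 - (-0.6)·0.573) / (7.5) = 0.003
  x2 = (1 - (-3.1)·0.093 - (-2.5)·-0.697 - (3.5)·0.573) / (13.1) = -0.188
  x3 = (-5 - (2)·0.093 - (2.9)·0.237 - (-3)·0.573) / (9.9) = -0.420
  x4 = (11 - (0.9)·0.093 - (3)·0.237 - (2)·-0.697) / (8.9) = 1.303

(0.003, -0.188, -0.420, 1.303)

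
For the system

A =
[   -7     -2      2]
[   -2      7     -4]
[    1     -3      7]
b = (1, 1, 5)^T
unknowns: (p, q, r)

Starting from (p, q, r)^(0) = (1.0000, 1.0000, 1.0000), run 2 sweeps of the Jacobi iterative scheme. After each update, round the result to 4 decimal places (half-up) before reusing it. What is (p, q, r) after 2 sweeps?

(-0.1429, 0.6735, 1.1633)

Iteration 1:
  p = (1 - (-2)·1.0000 - (2)·1.0000) / (-7) = -0.1429
  q = (1 - (-2)·1.0000 - (-4)·1.0000) / (7) = 1.0000
  r = (5 - (1)·1.0000 - (-3)·1.0000) / (7) = 1.0000
Iteration 2:
  p = (1 - (-2)·1.0000 - (2)·1.0000) / (-7) = -0.1429
  q = (1 - (-2)·-0.1429 - (-4)·1.0000) / (7) = 0.6735
  r = (5 - (1)·-0.1429 - (-3)·1.0000) / (7) = 1.1633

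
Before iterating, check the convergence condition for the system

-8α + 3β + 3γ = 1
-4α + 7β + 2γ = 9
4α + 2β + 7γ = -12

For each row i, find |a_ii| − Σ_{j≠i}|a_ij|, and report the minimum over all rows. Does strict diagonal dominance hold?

row 1: |-8| − (3+3) = 2
row 2: |7| − (4+2) = 1
row 3: |7| − (4+2) = 1
minimum over rows = 1 → strictly diagonally dominant (convergence guaranteed)

1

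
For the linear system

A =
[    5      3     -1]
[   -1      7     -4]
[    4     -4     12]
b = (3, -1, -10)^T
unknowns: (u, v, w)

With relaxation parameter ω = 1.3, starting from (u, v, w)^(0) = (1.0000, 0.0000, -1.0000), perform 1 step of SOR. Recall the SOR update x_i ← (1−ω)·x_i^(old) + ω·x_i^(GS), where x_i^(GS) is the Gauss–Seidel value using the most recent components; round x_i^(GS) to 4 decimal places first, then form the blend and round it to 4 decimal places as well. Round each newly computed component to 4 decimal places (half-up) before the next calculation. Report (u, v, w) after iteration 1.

Iteration 1:
  u: GS value = (3 - (3)·0.0000 - (-1)·-1.0000) / (5) = 0.4000;  u ← (1−ω)·1.0000 + ω·0.4000 = 0.2200
  v: GS value = (-1 - (-1)·0.2200 - (-4)·-1.0000) / (7) = -0.6829;  v ← (1−ω)·0.0000 + ω·-0.6829 = -0.8878
  w: GS value = (-10 - (4)·0.2200 - (-4)·-0.8878) / (12) = -1.2026;  w ← (1−ω)·-1.0000 + ω·-1.2026 = -1.2634

(0.2200, -0.8878, -1.2634)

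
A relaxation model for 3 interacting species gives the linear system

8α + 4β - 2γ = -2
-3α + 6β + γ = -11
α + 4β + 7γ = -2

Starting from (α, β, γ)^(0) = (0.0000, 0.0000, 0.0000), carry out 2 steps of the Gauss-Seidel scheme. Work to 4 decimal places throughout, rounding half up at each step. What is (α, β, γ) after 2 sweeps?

Iteration 1:
  α = (-2 - (4)·0.0000 - (-2)·0.0000) / (8) = -0.2500
  β = (-11 - (-3)·-0.2500 - (1)·0.0000) / (6) = -1.9583
  γ = (-2 - (1)·-0.2500 - (4)·-1.9583) / (7) = 0.8690
Iteration 2:
  α = (-2 - (4)·-1.9583 - (-2)·0.8690) / (8) = 0.9464
  β = (-11 - (-3)·0.9464 - (1)·0.8690) / (6) = -1.5050
  γ = (-2 - (1)·0.9464 - (4)·-1.5050) / (7) = 0.4391

(0.9464, -1.5050, 0.4391)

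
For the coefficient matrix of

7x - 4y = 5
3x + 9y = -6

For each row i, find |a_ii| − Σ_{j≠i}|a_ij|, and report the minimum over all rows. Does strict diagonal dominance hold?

3

row 1: |7| − (4) = 3
row 2: |9| − (3) = 6
minimum over rows = 3 → strictly diagonally dominant (convergence guaranteed)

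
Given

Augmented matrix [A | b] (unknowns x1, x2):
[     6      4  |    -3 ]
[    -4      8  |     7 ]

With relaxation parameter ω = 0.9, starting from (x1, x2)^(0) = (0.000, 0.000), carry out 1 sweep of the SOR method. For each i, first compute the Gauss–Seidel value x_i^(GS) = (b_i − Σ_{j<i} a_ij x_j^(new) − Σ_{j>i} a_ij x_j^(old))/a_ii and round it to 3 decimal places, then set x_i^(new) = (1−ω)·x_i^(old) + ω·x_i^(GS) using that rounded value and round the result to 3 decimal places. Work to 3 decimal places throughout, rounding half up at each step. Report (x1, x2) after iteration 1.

Iteration 1:
  x1: GS value = (-3 - (4)·0.000) / (6) = -0.500;  x1 ← (1−ω)·0.000 + ω·-0.500 = -0.450
  x2: GS value = (7 - (-4)·-0.450) / (8) = 0.650;  x2 ← (1−ω)·0.000 + ω·0.650 = 0.585

(-0.450, 0.585)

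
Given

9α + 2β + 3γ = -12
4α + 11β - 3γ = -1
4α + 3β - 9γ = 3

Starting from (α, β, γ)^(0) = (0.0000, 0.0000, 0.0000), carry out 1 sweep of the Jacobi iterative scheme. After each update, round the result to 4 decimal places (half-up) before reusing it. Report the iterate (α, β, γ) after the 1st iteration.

Iteration 1:
  α = (-12 - (2)·0.0000 - (3)·0.0000) / (9) = -1.3333
  β = (-1 - (4)·0.0000 - (-3)·0.0000) / (11) = -0.0909
  γ = (3 - (4)·0.0000 - (3)·0.0000) / (-9) = -0.3333

(-1.3333, -0.0909, -0.3333)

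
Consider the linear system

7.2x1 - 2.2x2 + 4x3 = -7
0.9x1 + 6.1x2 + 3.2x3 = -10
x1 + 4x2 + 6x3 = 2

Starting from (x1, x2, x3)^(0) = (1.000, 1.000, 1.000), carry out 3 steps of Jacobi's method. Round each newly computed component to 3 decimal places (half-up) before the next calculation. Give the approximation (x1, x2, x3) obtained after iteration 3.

Iteration 1:
  x1 = (-7 - (-2.2)·1.000 - (4)·1.000) / (7.2) = -1.222
  x2 = (-10 - (0.9)·1.000 - (3.2)·1.000) / (6.1) = -2.311
  x3 = (2 - (1)·1.000 - (4)·1.000) / (6) = -0.500
Iteration 2:
  x1 = (-7 - (-2.2)·-2.311 - (4)·-0.500) / (7.2) = -1.401
  x2 = (-10 - (0.9)·-1.222 - (3.2)·-0.500) / (6.1) = -1.197
  x3 = (2 - (1)·-1.222 - (4)·-2.311) / (6) = 2.078
Iteration 3:
  x1 = (-7 - (-2.2)·-1.197 - (4)·2.078) / (7.2) = -2.492
  x2 = (-10 - (0.9)·-1.401 - (3.2)·2.078) / (6.1) = -2.523
  x3 = (2 - (1)·-1.401 - (4)·-1.197) / (6) = 1.365

(-2.492, -2.523, 1.365)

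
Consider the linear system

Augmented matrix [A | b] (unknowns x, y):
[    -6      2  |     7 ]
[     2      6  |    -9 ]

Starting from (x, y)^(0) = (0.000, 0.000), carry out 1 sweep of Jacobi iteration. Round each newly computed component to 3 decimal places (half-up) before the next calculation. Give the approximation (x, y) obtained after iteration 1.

(-1.167, -1.500)

Iteration 1:
  x = (7 - (2)·0.000) / (-6) = -1.167
  y = (-9 - (2)·0.000) / (6) = -1.500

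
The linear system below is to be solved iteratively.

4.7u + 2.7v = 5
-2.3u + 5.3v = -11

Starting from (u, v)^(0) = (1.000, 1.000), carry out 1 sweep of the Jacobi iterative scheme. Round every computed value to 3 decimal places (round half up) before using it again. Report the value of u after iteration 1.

Iteration 1:
  u = (5 - (2.7)·1.000) / (4.7) = 0.489
  v = (-11 - (-2.3)·1.000) / (5.3) = -1.642

0.489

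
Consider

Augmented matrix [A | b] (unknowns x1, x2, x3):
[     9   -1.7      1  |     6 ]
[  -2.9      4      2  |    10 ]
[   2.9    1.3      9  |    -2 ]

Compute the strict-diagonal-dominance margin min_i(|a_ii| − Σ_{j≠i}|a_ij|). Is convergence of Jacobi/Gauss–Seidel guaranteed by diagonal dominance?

row 1: |9| − (1.7+1) = 6.3
row 2: |4| − (2.9+2) = -0.9
row 3: |9| − (2.9+1.3) = 4.8
minimum over rows = -0.9 → not strictly diagonally dominant

-0.9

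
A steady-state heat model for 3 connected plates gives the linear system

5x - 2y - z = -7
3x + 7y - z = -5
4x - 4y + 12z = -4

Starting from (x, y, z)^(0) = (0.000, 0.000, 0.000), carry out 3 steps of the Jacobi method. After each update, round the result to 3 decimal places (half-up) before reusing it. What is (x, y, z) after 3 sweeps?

(-1.486, 0.022, 0.197)

Iteration 1:
  x = (-7 - (-2)·0.000 - (-1)·0.000) / (5) = -1.400
  y = (-5 - (3)·0.000 - (-1)·0.000) / (7) = -0.714
  z = (-4 - (4)·0.000 - (-4)·0.000) / (12) = -0.333
Iteration 2:
  x = (-7 - (-2)·-0.714 - (-1)·-0.333) / (5) = -1.752
  y = (-5 - (3)·-1.400 - (-1)·-0.333) / (7) = -0.162
  z = (-4 - (4)·-1.400 - (-4)·-0.714) / (12) = -0.105
Iteration 3:
  x = (-7 - (-2)·-0.162 - (-1)·-0.105) / (5) = -1.486
  y = (-5 - (3)·-1.752 - (-1)·-0.105) / (7) = 0.022
  z = (-4 - (4)·-1.752 - (-4)·-0.162) / (12) = 0.197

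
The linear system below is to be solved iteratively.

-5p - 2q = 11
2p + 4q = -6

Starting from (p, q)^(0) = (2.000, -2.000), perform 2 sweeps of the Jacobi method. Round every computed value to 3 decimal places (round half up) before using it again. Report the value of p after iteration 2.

Iteration 1:
  p = (11 - (-2)·-2.000) / (-5) = -1.400
  q = (-6 - (2)·2.000) / (4) = -2.500
Iteration 2:
  p = (11 - (-2)·-2.500) / (-5) = -1.200
  q = (-6 - (2)·-1.400) / (4) = -0.800

-1.200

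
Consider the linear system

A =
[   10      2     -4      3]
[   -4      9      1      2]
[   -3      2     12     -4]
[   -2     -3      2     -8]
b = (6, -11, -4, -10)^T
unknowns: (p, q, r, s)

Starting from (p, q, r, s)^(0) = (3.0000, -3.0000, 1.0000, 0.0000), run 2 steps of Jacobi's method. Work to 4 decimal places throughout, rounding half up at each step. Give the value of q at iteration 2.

Iteration 1:
  p = (6 - (2)·-3.0000 - (-4)·1.0000 - (3)·0.0000) / (10) = 1.6000
  q = (-11 - (-4)·3.0000 - (1)·1.0000 - (2)·0.0000) / (9) = 0.0000
  r = (-4 - (-3)·3.0000 - (2)·-3.0000 - (-4)·0.0000) / (12) = 0.9167
  s = (-10 - (-2)·3.0000 - (-3)·-3.0000 - (2)·1.0000) / (-8) = 1.8750
Iteration 2:
  p = (6 - (2)·0.0000 - (-4)·0.9167 - (3)·1.8750) / (10) = 0.4042
  q = (-11 - (-4)·1.6000 - (1)·0.9167 - (2)·1.8750) / (9) = -1.0296
  r = (-4 - (-3)·1.6000 - (2)·0.0000 - (-4)·1.8750) / (12) = 0.6917
  s = (-10 - (-2)·1.6000 - (-3)·0.0000 - (2)·0.9167) / (-8) = 1.0792

-1.0296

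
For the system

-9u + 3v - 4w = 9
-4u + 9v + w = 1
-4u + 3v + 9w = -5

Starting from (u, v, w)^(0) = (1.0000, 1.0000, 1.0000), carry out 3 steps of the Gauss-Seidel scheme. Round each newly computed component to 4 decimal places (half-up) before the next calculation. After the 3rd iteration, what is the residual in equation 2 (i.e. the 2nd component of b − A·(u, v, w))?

-0.0324

Iteration 1:
  u = (9 - (3)·1.0000 - (-4)·1.0000) / (-9) = -1.1111
  v = (1 - (-4)·-1.1111 - (1)·1.0000) / (9) = -0.4938
  w = (-5 - (-4)·-1.1111 - (3)·-0.4938) / (9) = -0.8848
Iteration 2:
  u = (9 - (3)·-0.4938 - (-4)·-0.8848) / (-9) = -0.7714
  v = (1 - (-4)·-0.7714 - (1)·-0.8848) / (9) = -0.1334
  w = (-5 - (-4)·-0.7714 - (3)·-0.1334) / (9) = -0.8539
Iteration 3:
  u = (9 - (3)·-0.1334 - (-4)·-0.8539) / (-9) = -0.6650
  v = (1 - (-4)·-0.6650 - (1)·-0.8539) / (9) = -0.0896
  w = (-5 - (-4)·-0.6650 - (3)·-0.0896) / (9) = -0.8212
Residual b − A·x = (-0.0010, -0.0324, -0.0004)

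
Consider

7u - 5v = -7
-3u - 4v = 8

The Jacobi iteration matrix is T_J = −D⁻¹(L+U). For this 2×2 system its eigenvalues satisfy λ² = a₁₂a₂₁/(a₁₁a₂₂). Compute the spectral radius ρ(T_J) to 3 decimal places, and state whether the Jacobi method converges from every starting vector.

0.732

a₁₂a₂₁/(a₁₁a₂₂) = (-5)·(-3) / ((7)·(-4)) = -0.535714
ρ = √|-0.535714| = √0.535714 = 0.732
ρ < 1, so Jacobi converges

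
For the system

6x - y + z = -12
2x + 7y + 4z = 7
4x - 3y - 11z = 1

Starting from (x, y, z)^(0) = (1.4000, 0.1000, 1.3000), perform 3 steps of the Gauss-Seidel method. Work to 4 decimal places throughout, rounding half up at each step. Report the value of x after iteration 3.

-1.4338

Iteration 1:
  x = (-12 - (-1)·0.1000 - (1)·1.3000) / (6) = -2.2000
  y = (7 - (2)·-2.2000 - (4)·1.3000) / (7) = 0.8857
  z = (1 - (4)·-2.2000 - (-3)·0.8857) / (-11) = -1.1325
Iteration 2:
  x = (-12 - (-1)·0.8857 - (1)·-1.1325) / (6) = -1.6636
  y = (7 - (2)·-1.6636 - (4)·-1.1325) / (7) = 2.1225
  z = (1 - (4)·-1.6636 - (-3)·2.1225) / (-11) = -1.2747
Iteration 3:
  x = (-12 - (-1)·2.1225 - (1)·-1.2747) / (6) = -1.4338
  y = (7 - (2)·-1.4338 - (4)·-1.2747) / (7) = 2.1381
  z = (1 - (4)·-1.4338 - (-3)·2.1381) / (-11) = -1.1954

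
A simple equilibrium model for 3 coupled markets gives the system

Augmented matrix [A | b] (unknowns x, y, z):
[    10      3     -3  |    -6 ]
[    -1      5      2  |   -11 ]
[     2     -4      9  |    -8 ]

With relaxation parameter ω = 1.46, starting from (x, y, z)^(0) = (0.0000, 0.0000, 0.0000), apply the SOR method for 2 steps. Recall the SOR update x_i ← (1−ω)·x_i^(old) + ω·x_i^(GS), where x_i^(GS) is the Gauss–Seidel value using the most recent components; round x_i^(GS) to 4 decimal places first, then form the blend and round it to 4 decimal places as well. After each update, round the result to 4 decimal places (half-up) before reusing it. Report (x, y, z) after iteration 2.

Iteration 1:
  x: GS value = (-6 - (3)·0.0000 - (-3)·0.0000) / (10) = -0.6000;  x ← (1−ω)·0.0000 + ω·-0.6000 = -0.8760
  y: GS value = (-11 - (-1)·-0.8760 - (2)·0.0000) / (5) = -2.3752;  y ← (1−ω)·0.0000 + ω·-2.3752 = -3.4678
  z: GS value = (-8 - (2)·-0.8760 - (-4)·-3.4678) / (9) = -2.2355;  z ← (1−ω)·0.0000 + ω·-2.2355 = -3.2638
Iteration 2:
  x: GS value = (-6 - (3)·-3.4678 - (-3)·-3.2638) / (10) = -0.5388;  x ← (1−ω)·-0.8760 + ω·-0.5388 = -0.3837
  y: GS value = (-11 - (-1)·-0.3837 - (2)·-3.2638) / (5) = -0.9712;  y ← (1−ω)·-3.4678 + ω·-0.9712 = 0.1772
  z: GS value = (-8 - (2)·-0.3837 - (-4)·0.1772) / (9) = -0.7249;  z ← (1−ω)·-3.2638 + ω·-0.7249 = 0.4430

(-0.3837, 0.1772, 0.4430)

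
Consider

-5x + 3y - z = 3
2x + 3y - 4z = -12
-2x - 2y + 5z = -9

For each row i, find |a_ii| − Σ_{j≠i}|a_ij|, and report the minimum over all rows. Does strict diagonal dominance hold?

row 1: |-5| − (3+1) = 1
row 2: |3| − (2+4) = -3
row 3: |5| − (2+2) = 1
minimum over rows = -3 → not strictly diagonally dominant

-3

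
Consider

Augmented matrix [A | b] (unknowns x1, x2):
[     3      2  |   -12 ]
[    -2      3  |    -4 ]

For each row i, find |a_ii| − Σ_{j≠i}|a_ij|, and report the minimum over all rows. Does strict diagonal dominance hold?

1

row 1: |3| − (2) = 1
row 2: |3| − (2) = 1
minimum over rows = 1 → strictly diagonally dominant (convergence guaranteed)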